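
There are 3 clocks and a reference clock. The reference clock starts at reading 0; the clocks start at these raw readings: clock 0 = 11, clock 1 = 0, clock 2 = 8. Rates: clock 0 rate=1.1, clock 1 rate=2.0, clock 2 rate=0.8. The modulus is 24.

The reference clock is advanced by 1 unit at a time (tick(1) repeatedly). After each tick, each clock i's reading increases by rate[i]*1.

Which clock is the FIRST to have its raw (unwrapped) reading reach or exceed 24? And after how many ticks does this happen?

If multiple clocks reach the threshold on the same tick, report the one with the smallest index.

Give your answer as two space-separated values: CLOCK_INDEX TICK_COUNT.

Answer: 0 12

Derivation:
clock 0: start=11, rate=1.1, needs 24-11 = 13; ticks = ceil(13/1.1) = ceil(11.8182) = 12; reading at tick 12 = 11 + 1.1*12 = 24.2000
clock 1: start=0, rate=2.0, needs 24-0 = 24; ticks = ceil(24/2.0) = ceil(12.0000) = 12; reading at tick 12 = 0 + 2.0*12 = 24.0000
clock 2: start=8, rate=0.8, needs 24-8 = 16; ticks = ceil(16/0.8) = ceil(20.0000) = 20; reading at tick 20 = 8 + 0.8*20 = 24.0000
Minimum tick count = 12; winners = [0, 1]; smallest index = 0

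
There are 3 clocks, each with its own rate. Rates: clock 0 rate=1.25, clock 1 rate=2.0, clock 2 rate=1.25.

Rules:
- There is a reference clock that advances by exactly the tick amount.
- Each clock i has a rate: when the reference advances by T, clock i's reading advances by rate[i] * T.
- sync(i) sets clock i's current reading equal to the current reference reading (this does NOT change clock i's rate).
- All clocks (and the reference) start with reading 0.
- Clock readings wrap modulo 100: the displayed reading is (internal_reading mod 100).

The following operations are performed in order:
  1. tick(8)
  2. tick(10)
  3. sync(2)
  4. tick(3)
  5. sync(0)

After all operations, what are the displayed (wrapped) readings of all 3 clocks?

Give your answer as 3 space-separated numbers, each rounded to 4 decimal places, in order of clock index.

After op 1 tick(8): ref=8.0000 raw=[10.0000 16.0000 10.0000]
After op 2 tick(10): ref=18.0000 raw=[22.5000 36.0000 22.5000]
After op 3 sync(2): ref=18.0000 raw=[22.5000 36.0000 18.0000]
After op 4 tick(3): ref=21.0000 raw=[26.2500 42.0000 21.7500]
After op 5 sync(0): ref=21.0000 raw=[21.0000 42.0000 21.7500]
Wrap final raw readings (mod 100): 21.0000 mod 100 = 21.0000; 42.0000 mod 100 = 42.0000; 21.7500 mod 100 = 21.7500

Answer: 21.0000 42.0000 21.7500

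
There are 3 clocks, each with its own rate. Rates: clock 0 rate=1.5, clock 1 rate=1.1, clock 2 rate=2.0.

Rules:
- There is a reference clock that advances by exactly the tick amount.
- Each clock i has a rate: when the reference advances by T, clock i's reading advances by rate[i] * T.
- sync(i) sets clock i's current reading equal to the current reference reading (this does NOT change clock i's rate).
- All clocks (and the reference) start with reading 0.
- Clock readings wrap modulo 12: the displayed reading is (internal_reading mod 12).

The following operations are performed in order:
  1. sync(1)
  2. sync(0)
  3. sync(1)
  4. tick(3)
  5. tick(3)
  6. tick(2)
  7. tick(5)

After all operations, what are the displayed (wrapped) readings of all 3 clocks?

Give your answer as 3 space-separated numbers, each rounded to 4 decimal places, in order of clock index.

After op 1 sync(1): ref=0.0000 raw=[0.0000 0.0000 0.0000]
After op 2 sync(0): ref=0.0000 raw=[0.0000 0.0000 0.0000]
After op 3 sync(1): ref=0.0000 raw=[0.0000 0.0000 0.0000]
After op 4 tick(3): ref=3.0000 raw=[4.5000 3.3000 6.0000]
After op 5 tick(3): ref=6.0000 raw=[9.0000 6.6000 12.0000]
After op 6 tick(2): ref=8.0000 raw=[12.0000 8.8000 16.0000]
After op 7 tick(5): ref=13.0000 raw=[19.5000 14.3000 26.0000]
Wrap final raw readings (mod 12): 19.5000 mod 12 = 7.5000; 14.3000 mod 12 = 2.3000; 26.0000 mod 12 = 2.0000

Answer: 7.5000 2.3000 2.0000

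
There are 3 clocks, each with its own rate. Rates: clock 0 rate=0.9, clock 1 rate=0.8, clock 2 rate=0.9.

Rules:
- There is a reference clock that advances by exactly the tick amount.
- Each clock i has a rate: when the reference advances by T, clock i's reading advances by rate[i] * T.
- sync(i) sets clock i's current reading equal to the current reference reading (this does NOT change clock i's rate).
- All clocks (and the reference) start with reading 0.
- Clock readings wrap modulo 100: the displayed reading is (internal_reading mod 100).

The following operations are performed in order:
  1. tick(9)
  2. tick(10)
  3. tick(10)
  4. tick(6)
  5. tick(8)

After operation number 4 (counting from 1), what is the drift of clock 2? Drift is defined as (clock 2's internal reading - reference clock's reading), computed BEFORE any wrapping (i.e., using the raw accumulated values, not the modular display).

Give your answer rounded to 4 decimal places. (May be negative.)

After op 1 tick(9): ref=9.0000 raw=[8.1000 7.2000 8.1000]
After op 2 tick(10): ref=19.0000 raw=[17.1000 15.2000 17.1000]
After op 3 tick(10): ref=29.0000 raw=[26.1000 23.2000 26.1000]
After op 4 tick(6): ref=35.0000 raw=[31.5000 28.0000 31.5000]
Drift of clock 2 after op 4: 31.5000 - 35.0000 = -3.5000

Answer: -3.5000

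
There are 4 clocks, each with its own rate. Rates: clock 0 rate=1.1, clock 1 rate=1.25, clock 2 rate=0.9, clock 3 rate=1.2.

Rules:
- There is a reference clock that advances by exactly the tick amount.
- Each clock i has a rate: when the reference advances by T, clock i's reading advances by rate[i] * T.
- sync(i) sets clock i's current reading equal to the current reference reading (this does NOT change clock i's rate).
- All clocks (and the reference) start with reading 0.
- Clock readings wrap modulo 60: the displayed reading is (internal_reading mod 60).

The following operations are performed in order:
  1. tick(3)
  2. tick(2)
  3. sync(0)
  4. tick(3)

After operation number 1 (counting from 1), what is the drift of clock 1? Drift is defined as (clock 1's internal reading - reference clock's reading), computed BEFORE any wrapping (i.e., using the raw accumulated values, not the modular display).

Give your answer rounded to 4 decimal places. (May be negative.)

Answer: 0.7500

Derivation:
After op 1 tick(3): ref=3.0000 raw=[3.3000 3.7500 2.7000 3.6000]
Drift of clock 1 after op 1: 3.7500 - 3.0000 = 0.7500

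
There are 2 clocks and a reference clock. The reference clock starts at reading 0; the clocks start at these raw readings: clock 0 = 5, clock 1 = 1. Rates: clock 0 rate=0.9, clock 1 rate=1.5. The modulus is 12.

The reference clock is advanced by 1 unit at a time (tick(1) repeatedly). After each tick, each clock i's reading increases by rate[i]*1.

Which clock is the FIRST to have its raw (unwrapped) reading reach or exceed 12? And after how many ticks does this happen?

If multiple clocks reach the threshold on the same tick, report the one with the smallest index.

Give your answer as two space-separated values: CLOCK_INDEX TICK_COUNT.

clock 0: start=5, rate=0.9, needs 12-5 = 7; ticks = ceil(7/0.9) = ceil(7.7778) = 8; reading at tick 8 = 5 + 0.9*8 = 12.2000
clock 1: start=1, rate=1.5, needs 12-1 = 11; ticks = ceil(11/1.5) = ceil(7.3333) = 8; reading at tick 8 = 1 + 1.5*8 = 13.0000
Minimum tick count = 8; winners = [0, 1]; smallest index = 0

Answer: 0 8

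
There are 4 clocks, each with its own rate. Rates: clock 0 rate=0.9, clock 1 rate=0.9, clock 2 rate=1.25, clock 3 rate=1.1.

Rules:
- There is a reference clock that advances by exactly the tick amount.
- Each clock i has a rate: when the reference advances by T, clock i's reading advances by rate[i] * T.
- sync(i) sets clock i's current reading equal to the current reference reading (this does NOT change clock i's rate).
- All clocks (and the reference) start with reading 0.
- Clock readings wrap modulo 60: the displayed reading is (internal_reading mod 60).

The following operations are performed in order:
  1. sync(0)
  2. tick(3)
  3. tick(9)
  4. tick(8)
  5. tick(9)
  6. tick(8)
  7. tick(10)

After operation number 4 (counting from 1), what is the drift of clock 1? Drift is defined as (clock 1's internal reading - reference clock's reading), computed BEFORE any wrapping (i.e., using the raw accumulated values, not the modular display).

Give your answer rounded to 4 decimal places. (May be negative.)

Answer: -2.0000

Derivation:
After op 1 sync(0): ref=0.0000 raw=[0.0000 0.0000 0.0000 0.0000]
After op 2 tick(3): ref=3.0000 raw=[2.7000 2.7000 3.7500 3.3000]
After op 3 tick(9): ref=12.0000 raw=[10.8000 10.8000 15.0000 13.2000]
After op 4 tick(8): ref=20.0000 raw=[18.0000 18.0000 25.0000 22.0000]
Drift of clock 1 after op 4: 18.0000 - 20.0000 = -2.0000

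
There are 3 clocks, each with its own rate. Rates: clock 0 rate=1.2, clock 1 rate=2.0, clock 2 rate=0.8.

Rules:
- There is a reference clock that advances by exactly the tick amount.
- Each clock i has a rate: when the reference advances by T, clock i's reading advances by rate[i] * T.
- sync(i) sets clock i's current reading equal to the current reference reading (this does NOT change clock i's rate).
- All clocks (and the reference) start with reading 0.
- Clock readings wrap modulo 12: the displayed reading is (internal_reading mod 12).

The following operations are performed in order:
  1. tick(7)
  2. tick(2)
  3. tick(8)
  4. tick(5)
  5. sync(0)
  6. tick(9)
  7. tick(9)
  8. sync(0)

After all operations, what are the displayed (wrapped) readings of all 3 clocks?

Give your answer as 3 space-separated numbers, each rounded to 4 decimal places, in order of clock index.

After op 1 tick(7): ref=7.0000 raw=[8.4000 14.0000 5.6000]
After op 2 tick(2): ref=9.0000 raw=[10.8000 18.0000 7.2000]
After op 3 tick(8): ref=17.0000 raw=[20.4000 34.0000 13.6000]
After op 4 tick(5): ref=22.0000 raw=[26.4000 44.0000 17.6000]
After op 5 sync(0): ref=22.0000 raw=[22.0000 44.0000 17.6000]
After op 6 tick(9): ref=31.0000 raw=[32.8000 62.0000 24.8000]
After op 7 tick(9): ref=40.0000 raw=[43.6000 80.0000 32.0000]
After op 8 sync(0): ref=40.0000 raw=[40.0000 80.0000 32.0000]
Wrap final raw readings (mod 12): 40.0000 mod 12 = 4.0000; 80.0000 mod 12 = 8.0000; 32.0000 mod 12 = 8.0000

Answer: 4.0000 8.0000 8.0000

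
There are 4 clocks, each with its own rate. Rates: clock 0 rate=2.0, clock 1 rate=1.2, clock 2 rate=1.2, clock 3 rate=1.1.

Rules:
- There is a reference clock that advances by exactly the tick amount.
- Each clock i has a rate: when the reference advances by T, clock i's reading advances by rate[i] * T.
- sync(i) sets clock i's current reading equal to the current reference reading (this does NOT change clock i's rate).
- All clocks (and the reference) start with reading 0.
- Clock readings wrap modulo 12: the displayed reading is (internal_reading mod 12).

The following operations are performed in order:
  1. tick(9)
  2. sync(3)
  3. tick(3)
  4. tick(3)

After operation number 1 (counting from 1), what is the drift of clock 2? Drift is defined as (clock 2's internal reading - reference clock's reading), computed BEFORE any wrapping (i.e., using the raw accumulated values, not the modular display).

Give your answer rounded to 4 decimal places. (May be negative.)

Answer: 1.8000

Derivation:
After op 1 tick(9): ref=9.0000 raw=[18.0000 10.8000 10.8000 9.9000]
Drift of clock 2 after op 1: 10.8000 - 9.0000 = 1.8000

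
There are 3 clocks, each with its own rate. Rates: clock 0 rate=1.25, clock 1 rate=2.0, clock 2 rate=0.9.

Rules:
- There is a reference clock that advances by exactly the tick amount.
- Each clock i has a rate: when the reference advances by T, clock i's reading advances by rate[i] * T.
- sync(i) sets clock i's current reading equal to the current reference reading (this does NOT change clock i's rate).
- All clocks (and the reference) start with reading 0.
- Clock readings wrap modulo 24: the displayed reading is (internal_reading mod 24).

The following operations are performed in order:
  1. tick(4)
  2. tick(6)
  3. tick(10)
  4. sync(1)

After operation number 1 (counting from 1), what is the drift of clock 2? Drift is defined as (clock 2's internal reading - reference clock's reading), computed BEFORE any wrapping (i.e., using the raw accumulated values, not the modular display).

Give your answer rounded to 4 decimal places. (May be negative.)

After op 1 tick(4): ref=4.0000 raw=[5.0000 8.0000 3.6000]
Drift of clock 2 after op 1: 3.6000 - 4.0000 = -0.4000

Answer: -0.4000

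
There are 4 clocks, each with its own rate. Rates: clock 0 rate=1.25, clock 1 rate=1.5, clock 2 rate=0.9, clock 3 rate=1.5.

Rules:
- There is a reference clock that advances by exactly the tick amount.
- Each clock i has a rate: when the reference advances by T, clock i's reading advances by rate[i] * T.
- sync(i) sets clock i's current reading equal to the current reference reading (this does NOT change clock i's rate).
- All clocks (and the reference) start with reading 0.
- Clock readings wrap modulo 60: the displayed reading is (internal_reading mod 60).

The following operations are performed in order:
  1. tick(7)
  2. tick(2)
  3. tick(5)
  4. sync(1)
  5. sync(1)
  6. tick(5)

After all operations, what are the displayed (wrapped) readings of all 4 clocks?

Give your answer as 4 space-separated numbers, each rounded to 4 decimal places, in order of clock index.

After op 1 tick(7): ref=7.0000 raw=[8.7500 10.5000 6.3000 10.5000]
After op 2 tick(2): ref=9.0000 raw=[11.2500 13.5000 8.1000 13.5000]
After op 3 tick(5): ref=14.0000 raw=[17.5000 21.0000 12.6000 21.0000]
After op 4 sync(1): ref=14.0000 raw=[17.5000 14.0000 12.6000 21.0000]
After op 5 sync(1): ref=14.0000 raw=[17.5000 14.0000 12.6000 21.0000]
After op 6 tick(5): ref=19.0000 raw=[23.7500 21.5000 17.1000 28.5000]
Wrap final raw readings (mod 60): 23.7500 mod 60 = 23.7500; 21.5000 mod 60 = 21.5000; 17.1000 mod 60 = 17.1000; 28.5000 mod 60 = 28.5000

Answer: 23.7500 21.5000 17.1000 28.5000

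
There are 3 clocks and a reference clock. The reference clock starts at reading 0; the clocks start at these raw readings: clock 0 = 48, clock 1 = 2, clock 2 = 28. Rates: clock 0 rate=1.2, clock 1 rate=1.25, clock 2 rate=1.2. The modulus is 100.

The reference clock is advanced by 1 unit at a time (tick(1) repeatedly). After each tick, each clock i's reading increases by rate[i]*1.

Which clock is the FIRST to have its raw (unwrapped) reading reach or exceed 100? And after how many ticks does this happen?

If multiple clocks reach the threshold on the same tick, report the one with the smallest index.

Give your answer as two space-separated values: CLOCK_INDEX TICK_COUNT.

Answer: 0 44

Derivation:
clock 0: start=48, rate=1.2, needs 100-48 = 52; ticks = ceil(52/1.2) = ceil(43.3333) = 44; reading at tick 44 = 48 + 1.2*44 = 100.8000
clock 1: start=2, rate=1.25, needs 100-2 = 98; ticks = ceil(98/1.25) = ceil(78.4000) = 79; reading at tick 79 = 2 + 1.25*79 = 100.7500
clock 2: start=28, rate=1.2, needs 100-28 = 72; ticks = ceil(72/1.2) = ceil(60.0000) = 60; reading at tick 60 = 28 + 1.2*60 = 100.0000
Minimum tick count = 44; winners = [0]; smallest index = 0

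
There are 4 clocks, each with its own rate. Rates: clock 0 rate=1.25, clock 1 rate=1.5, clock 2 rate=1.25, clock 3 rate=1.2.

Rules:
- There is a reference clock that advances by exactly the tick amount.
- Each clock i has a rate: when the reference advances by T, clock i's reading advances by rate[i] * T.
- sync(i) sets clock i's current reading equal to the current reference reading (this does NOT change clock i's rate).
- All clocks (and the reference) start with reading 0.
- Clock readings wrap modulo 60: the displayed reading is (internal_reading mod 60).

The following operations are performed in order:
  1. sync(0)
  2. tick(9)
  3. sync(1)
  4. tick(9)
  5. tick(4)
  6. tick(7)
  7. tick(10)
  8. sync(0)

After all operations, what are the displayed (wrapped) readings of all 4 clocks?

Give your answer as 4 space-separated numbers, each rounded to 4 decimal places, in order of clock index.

Answer: 39.0000 54.0000 48.7500 46.8000

Derivation:
After op 1 sync(0): ref=0.0000 raw=[0.0000 0.0000 0.0000 0.0000]
After op 2 tick(9): ref=9.0000 raw=[11.2500 13.5000 11.2500 10.8000]
After op 3 sync(1): ref=9.0000 raw=[11.2500 9.0000 11.2500 10.8000]
After op 4 tick(9): ref=18.0000 raw=[22.5000 22.5000 22.5000 21.6000]
After op 5 tick(4): ref=22.0000 raw=[27.5000 28.5000 27.5000 26.4000]
After op 6 tick(7): ref=29.0000 raw=[36.2500 39.0000 36.2500 34.8000]
After op 7 tick(10): ref=39.0000 raw=[48.7500 54.0000 48.7500 46.8000]
After op 8 sync(0): ref=39.0000 raw=[39.0000 54.0000 48.7500 46.8000]
Wrap final raw readings (mod 60): 39.0000 mod 60 = 39.0000; 54.0000 mod 60 = 54.0000; 48.7500 mod 60 = 48.7500; 46.8000 mod 60 = 46.8000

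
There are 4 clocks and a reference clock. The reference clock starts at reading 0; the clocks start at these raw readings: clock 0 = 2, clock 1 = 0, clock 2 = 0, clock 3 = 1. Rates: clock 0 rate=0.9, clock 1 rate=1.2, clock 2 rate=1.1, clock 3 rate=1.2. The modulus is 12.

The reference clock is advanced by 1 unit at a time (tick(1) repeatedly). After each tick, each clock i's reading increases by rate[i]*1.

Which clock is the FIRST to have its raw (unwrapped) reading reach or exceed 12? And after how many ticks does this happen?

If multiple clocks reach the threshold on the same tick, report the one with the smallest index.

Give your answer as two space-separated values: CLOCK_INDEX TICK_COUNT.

clock 0: start=2, rate=0.9, needs 12-2 = 10; ticks = ceil(10/0.9) = ceil(11.1111) = 12; reading at tick 12 = 2 + 0.9*12 = 12.8000
clock 1: start=0, rate=1.2, needs 12-0 = 12; ticks = ceil(12/1.2) = ceil(10.0000) = 10; reading at tick 10 = 0 + 1.2*10 = 12.0000
clock 2: start=0, rate=1.1, needs 12-0 = 12; ticks = ceil(12/1.1) = ceil(10.9091) = 11; reading at tick 11 = 0 + 1.1*11 = 12.1000
clock 3: start=1, rate=1.2, needs 12-1 = 11; ticks = ceil(11/1.2) = ceil(9.1667) = 10; reading at tick 10 = 1 + 1.2*10 = 13.0000
Minimum tick count = 10; winners = [1, 3]; smallest index = 1

Answer: 1 10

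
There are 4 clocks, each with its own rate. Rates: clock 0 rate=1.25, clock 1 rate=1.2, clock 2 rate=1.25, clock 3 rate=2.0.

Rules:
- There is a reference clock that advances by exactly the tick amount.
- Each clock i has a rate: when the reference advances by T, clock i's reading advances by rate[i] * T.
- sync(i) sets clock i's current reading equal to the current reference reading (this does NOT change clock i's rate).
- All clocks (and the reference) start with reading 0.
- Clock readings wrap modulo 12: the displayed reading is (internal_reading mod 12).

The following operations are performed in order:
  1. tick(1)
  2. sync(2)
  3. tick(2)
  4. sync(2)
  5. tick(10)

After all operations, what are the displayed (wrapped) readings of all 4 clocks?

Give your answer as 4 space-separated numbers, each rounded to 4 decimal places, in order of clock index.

After op 1 tick(1): ref=1.0000 raw=[1.2500 1.2000 1.2500 2.0000]
After op 2 sync(2): ref=1.0000 raw=[1.2500 1.2000 1.0000 2.0000]
After op 3 tick(2): ref=3.0000 raw=[3.7500 3.6000 3.5000 6.0000]
After op 4 sync(2): ref=3.0000 raw=[3.7500 3.6000 3.0000 6.0000]
After op 5 tick(10): ref=13.0000 raw=[16.2500 15.6000 15.5000 26.0000]
Wrap final raw readings (mod 12): 16.2500 mod 12 = 4.2500; 15.6000 mod 12 = 3.6000; 15.5000 mod 12 = 3.5000; 26.0000 mod 12 = 2.0000

Answer: 4.2500 3.6000 3.5000 2.0000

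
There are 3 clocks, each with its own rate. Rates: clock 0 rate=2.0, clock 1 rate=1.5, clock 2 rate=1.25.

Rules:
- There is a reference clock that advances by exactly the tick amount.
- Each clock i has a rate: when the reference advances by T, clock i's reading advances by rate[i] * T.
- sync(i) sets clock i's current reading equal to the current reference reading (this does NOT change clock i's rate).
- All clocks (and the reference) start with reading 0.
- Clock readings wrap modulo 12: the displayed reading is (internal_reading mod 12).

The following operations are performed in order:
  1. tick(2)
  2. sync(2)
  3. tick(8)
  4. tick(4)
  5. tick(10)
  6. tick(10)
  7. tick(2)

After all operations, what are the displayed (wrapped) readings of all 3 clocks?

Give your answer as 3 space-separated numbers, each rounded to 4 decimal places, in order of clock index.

Answer: 0.0000 6.0000 8.5000

Derivation:
After op 1 tick(2): ref=2.0000 raw=[4.0000 3.0000 2.5000]
After op 2 sync(2): ref=2.0000 raw=[4.0000 3.0000 2.0000]
After op 3 tick(8): ref=10.0000 raw=[20.0000 15.0000 12.0000]
After op 4 tick(4): ref=14.0000 raw=[28.0000 21.0000 17.0000]
After op 5 tick(10): ref=24.0000 raw=[48.0000 36.0000 29.5000]
After op 6 tick(10): ref=34.0000 raw=[68.0000 51.0000 42.0000]
After op 7 tick(2): ref=36.0000 raw=[72.0000 54.0000 44.5000]
Wrap final raw readings (mod 12): 72.0000 mod 12 = 0.0000; 54.0000 mod 12 = 6.0000; 44.5000 mod 12 = 8.5000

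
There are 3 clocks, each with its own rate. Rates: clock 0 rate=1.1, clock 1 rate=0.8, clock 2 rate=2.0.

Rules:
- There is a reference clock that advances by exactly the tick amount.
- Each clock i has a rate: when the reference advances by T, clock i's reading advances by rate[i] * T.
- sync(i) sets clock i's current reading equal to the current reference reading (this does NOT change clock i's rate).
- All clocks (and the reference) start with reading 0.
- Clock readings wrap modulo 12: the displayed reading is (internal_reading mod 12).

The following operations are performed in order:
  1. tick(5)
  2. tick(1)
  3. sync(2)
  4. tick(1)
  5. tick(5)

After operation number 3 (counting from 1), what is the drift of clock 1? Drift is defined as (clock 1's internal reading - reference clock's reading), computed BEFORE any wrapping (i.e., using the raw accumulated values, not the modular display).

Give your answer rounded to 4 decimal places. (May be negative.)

After op 1 tick(5): ref=5.0000 raw=[5.5000 4.0000 10.0000]
After op 2 tick(1): ref=6.0000 raw=[6.6000 4.8000 12.0000]
After op 3 sync(2): ref=6.0000 raw=[6.6000 4.8000 6.0000]
Drift of clock 1 after op 3: 4.8000 - 6.0000 = -1.2000

Answer: -1.2000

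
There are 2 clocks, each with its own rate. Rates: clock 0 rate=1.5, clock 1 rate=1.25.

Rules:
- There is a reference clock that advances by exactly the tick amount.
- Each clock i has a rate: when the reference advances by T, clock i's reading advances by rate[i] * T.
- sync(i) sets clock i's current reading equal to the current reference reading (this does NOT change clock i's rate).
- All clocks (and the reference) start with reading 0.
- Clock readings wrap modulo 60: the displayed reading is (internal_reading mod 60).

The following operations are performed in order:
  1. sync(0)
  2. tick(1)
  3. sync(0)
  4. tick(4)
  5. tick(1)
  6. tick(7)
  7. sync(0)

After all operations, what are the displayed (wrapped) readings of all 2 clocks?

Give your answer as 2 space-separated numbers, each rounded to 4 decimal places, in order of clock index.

After op 1 sync(0): ref=0.0000 raw=[0.0000 0.0000]
After op 2 tick(1): ref=1.0000 raw=[1.5000 1.2500]
After op 3 sync(0): ref=1.0000 raw=[1.0000 1.2500]
After op 4 tick(4): ref=5.0000 raw=[7.0000 6.2500]
After op 5 tick(1): ref=6.0000 raw=[8.5000 7.5000]
After op 6 tick(7): ref=13.0000 raw=[19.0000 16.2500]
After op 7 sync(0): ref=13.0000 raw=[13.0000 16.2500]
Wrap final raw readings (mod 60): 13.0000 mod 60 = 13.0000; 16.2500 mod 60 = 16.2500

Answer: 13.0000 16.2500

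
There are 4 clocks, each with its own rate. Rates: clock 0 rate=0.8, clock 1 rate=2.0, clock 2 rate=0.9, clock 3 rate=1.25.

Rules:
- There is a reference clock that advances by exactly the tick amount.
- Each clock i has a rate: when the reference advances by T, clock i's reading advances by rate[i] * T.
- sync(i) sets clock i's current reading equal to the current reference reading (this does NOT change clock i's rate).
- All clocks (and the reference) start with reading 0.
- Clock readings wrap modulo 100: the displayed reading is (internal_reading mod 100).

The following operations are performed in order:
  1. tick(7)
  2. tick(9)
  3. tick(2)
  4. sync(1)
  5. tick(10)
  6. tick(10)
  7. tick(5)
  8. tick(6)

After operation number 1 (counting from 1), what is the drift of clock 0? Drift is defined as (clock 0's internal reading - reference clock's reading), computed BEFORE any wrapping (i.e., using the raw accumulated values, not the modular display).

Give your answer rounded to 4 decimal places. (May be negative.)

Answer: -1.4000

Derivation:
After op 1 tick(7): ref=7.0000 raw=[5.6000 14.0000 6.3000 8.7500]
Drift of clock 0 after op 1: 5.6000 - 7.0000 = -1.4000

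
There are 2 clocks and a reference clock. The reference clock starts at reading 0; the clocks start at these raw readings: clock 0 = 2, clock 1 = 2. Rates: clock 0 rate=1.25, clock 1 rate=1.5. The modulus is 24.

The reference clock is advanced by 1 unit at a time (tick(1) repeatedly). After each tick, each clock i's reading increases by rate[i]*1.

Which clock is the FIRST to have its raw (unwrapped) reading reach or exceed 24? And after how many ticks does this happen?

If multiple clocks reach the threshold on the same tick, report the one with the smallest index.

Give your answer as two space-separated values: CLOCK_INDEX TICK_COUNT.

clock 0: start=2, rate=1.25, needs 24-2 = 22; ticks = ceil(22/1.25) = ceil(17.6000) = 18; reading at tick 18 = 2 + 1.25*18 = 24.5000
clock 1: start=2, rate=1.5, needs 24-2 = 22; ticks = ceil(22/1.5) = ceil(14.6667) = 15; reading at tick 15 = 2 + 1.5*15 = 24.5000
Minimum tick count = 15; winners = [1]; smallest index = 1

Answer: 1 15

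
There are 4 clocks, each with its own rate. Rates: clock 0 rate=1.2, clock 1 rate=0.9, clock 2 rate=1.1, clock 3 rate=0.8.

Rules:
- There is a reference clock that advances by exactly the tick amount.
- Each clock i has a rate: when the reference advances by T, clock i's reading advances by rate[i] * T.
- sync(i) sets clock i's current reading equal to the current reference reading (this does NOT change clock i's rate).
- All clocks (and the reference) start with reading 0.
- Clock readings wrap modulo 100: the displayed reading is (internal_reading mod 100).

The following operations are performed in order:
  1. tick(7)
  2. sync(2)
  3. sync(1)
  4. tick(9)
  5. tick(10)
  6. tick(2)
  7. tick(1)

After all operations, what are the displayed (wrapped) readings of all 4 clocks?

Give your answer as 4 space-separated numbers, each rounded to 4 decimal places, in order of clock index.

Answer: 34.8000 26.8000 31.2000 23.2000

Derivation:
After op 1 tick(7): ref=7.0000 raw=[8.4000 6.3000 7.7000 5.6000]
After op 2 sync(2): ref=7.0000 raw=[8.4000 6.3000 7.0000 5.6000]
After op 3 sync(1): ref=7.0000 raw=[8.4000 7.0000 7.0000 5.6000]
After op 4 tick(9): ref=16.0000 raw=[19.2000 15.1000 16.9000 12.8000]
After op 5 tick(10): ref=26.0000 raw=[31.2000 24.1000 27.9000 20.8000]
After op 6 tick(2): ref=28.0000 raw=[33.6000 25.9000 30.1000 22.4000]
After op 7 tick(1): ref=29.0000 raw=[34.8000 26.8000 31.2000 23.2000]
Wrap final raw readings (mod 100): 34.8000 mod 100 = 34.8000; 26.8000 mod 100 = 26.8000; 31.2000 mod 100 = 31.2000; 23.2000 mod 100 = 23.2000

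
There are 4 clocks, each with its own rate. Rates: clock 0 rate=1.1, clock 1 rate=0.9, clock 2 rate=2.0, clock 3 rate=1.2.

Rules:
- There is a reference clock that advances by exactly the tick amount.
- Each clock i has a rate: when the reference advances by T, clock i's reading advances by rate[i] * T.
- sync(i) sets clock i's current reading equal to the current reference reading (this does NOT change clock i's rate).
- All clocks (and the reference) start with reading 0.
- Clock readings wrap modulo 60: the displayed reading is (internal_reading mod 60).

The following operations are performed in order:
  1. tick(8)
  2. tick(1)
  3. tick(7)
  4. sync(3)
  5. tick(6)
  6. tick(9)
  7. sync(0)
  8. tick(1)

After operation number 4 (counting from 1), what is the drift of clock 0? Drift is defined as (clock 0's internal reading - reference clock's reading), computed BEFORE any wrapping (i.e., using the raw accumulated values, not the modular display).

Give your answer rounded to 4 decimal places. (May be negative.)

Answer: 1.6000

Derivation:
After op 1 tick(8): ref=8.0000 raw=[8.8000 7.2000 16.0000 9.6000]
After op 2 tick(1): ref=9.0000 raw=[9.9000 8.1000 18.0000 10.8000]
After op 3 tick(7): ref=16.0000 raw=[17.6000 14.4000 32.0000 19.2000]
After op 4 sync(3): ref=16.0000 raw=[17.6000 14.4000 32.0000 16.0000]
Drift of clock 0 after op 4: 17.6000 - 16.0000 = 1.6000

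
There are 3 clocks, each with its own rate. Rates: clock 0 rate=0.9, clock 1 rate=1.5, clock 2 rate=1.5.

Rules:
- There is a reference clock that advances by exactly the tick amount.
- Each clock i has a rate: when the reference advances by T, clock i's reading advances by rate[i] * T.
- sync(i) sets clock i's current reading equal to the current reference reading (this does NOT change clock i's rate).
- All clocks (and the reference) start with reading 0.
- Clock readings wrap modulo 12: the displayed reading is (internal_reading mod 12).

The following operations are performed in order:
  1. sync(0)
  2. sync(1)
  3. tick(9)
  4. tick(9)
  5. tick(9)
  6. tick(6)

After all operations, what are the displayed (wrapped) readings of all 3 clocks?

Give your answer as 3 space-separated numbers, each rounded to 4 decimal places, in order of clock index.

After op 1 sync(0): ref=0.0000 raw=[0.0000 0.0000 0.0000]
After op 2 sync(1): ref=0.0000 raw=[0.0000 0.0000 0.0000]
After op 3 tick(9): ref=9.0000 raw=[8.1000 13.5000 13.5000]
After op 4 tick(9): ref=18.0000 raw=[16.2000 27.0000 27.0000]
After op 5 tick(9): ref=27.0000 raw=[24.3000 40.5000 40.5000]
After op 6 tick(6): ref=33.0000 raw=[29.7000 49.5000 49.5000]
Wrap final raw readings (mod 12): 29.7000 mod 12 = 5.7000; 49.5000 mod 12 = 1.5000; 49.5000 mod 12 = 1.5000

Answer: 5.7000 1.5000 1.5000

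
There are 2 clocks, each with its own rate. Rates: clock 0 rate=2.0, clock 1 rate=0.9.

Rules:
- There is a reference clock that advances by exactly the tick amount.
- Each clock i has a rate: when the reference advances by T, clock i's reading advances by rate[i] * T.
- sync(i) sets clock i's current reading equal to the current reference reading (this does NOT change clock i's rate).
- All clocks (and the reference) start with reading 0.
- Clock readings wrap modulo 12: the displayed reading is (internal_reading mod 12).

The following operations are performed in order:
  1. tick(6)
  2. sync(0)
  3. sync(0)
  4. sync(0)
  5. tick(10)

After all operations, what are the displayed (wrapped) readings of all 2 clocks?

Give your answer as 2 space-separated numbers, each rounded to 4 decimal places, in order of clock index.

Answer: 2.0000 2.4000

Derivation:
After op 1 tick(6): ref=6.0000 raw=[12.0000 5.4000]
After op 2 sync(0): ref=6.0000 raw=[6.0000 5.4000]
After op 3 sync(0): ref=6.0000 raw=[6.0000 5.4000]
After op 4 sync(0): ref=6.0000 raw=[6.0000 5.4000]
After op 5 tick(10): ref=16.0000 raw=[26.0000 14.4000]
Wrap final raw readings (mod 12): 26.0000 mod 12 = 2.0000; 14.4000 mod 12 = 2.4000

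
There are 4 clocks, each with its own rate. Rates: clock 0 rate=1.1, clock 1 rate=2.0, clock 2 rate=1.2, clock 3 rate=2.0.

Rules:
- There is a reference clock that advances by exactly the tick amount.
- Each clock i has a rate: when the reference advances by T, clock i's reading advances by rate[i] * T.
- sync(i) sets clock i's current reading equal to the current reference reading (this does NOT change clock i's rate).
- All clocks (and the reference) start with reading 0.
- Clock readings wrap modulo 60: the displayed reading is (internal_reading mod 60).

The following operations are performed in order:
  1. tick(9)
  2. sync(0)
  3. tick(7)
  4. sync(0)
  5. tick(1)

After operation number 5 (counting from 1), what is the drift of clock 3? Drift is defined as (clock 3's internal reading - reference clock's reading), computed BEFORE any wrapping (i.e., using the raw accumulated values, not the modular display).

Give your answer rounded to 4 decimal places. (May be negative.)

Answer: 17.0000

Derivation:
After op 1 tick(9): ref=9.0000 raw=[9.9000 18.0000 10.8000 18.0000]
After op 2 sync(0): ref=9.0000 raw=[9.0000 18.0000 10.8000 18.0000]
After op 3 tick(7): ref=16.0000 raw=[16.7000 32.0000 19.2000 32.0000]
After op 4 sync(0): ref=16.0000 raw=[16.0000 32.0000 19.2000 32.0000]
After op 5 tick(1): ref=17.0000 raw=[17.1000 34.0000 20.4000 34.0000]
Drift of clock 3 after op 5: 34.0000 - 17.0000 = 17.0000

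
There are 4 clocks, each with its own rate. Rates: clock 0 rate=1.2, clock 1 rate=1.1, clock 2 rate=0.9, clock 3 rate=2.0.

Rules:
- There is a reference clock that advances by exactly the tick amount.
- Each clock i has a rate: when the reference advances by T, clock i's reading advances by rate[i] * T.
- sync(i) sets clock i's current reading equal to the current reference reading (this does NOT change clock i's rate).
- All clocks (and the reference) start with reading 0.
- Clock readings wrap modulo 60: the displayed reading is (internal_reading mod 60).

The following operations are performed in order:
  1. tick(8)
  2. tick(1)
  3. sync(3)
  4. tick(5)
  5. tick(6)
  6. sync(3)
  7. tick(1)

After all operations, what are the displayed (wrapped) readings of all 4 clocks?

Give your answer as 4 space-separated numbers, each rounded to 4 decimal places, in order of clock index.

After op 1 tick(8): ref=8.0000 raw=[9.6000 8.8000 7.2000 16.0000]
After op 2 tick(1): ref=9.0000 raw=[10.8000 9.9000 8.1000 18.0000]
After op 3 sync(3): ref=9.0000 raw=[10.8000 9.9000 8.1000 9.0000]
After op 4 tick(5): ref=14.0000 raw=[16.8000 15.4000 12.6000 19.0000]
After op 5 tick(6): ref=20.0000 raw=[24.0000 22.0000 18.0000 31.0000]
After op 6 sync(3): ref=20.0000 raw=[24.0000 22.0000 18.0000 20.0000]
After op 7 tick(1): ref=21.0000 raw=[25.2000 23.1000 18.9000 22.0000]
Wrap final raw readings (mod 60): 25.2000 mod 60 = 25.2000; 23.1000 mod 60 = 23.1000; 18.9000 mod 60 = 18.9000; 22.0000 mod 60 = 22.0000

Answer: 25.2000 23.1000 18.9000 22.0000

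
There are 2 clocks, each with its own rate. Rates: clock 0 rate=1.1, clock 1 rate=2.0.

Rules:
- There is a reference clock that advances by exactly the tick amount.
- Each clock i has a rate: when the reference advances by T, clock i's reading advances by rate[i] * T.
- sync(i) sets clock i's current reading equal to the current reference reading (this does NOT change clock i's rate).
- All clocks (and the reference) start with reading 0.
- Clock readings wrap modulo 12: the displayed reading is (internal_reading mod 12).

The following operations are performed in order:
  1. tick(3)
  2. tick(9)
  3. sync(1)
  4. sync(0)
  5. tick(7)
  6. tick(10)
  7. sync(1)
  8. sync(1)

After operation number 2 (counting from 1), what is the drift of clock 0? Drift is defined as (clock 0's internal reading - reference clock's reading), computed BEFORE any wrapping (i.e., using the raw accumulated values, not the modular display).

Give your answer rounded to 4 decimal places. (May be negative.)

After op 1 tick(3): ref=3.0000 raw=[3.3000 6.0000]
After op 2 tick(9): ref=12.0000 raw=[13.2000 24.0000]
Drift of clock 0 after op 2: 13.2000 - 12.0000 = 1.2000

Answer: 1.2000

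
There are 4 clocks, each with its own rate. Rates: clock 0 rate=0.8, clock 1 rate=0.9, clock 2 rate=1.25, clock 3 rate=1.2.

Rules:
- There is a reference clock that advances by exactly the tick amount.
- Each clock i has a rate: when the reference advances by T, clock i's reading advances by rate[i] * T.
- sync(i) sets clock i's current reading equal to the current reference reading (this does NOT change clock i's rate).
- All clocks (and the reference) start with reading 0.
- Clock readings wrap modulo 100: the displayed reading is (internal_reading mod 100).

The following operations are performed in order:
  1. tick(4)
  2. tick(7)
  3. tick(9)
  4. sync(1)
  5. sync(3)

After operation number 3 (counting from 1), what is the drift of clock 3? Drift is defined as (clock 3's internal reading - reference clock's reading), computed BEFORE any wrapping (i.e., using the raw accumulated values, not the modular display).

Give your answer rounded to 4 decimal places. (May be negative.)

Answer: 4.0000

Derivation:
After op 1 tick(4): ref=4.0000 raw=[3.2000 3.6000 5.0000 4.8000]
After op 2 tick(7): ref=11.0000 raw=[8.8000 9.9000 13.7500 13.2000]
After op 3 tick(9): ref=20.0000 raw=[16.0000 18.0000 25.0000 24.0000]
Drift of clock 3 after op 3: 24.0000 - 20.0000 = 4.0000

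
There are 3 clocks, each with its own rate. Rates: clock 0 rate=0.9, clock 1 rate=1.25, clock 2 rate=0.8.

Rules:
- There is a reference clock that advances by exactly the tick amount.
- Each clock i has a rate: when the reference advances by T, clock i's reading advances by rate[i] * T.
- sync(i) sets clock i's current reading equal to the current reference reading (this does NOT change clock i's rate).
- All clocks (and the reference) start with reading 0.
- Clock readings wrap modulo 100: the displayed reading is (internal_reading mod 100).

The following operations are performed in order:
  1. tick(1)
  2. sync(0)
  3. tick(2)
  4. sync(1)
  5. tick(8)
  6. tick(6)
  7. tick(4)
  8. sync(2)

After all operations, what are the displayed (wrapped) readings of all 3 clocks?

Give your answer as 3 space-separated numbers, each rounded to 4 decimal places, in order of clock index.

After op 1 tick(1): ref=1.0000 raw=[0.9000 1.2500 0.8000]
After op 2 sync(0): ref=1.0000 raw=[1.0000 1.2500 0.8000]
After op 3 tick(2): ref=3.0000 raw=[2.8000 3.7500 2.4000]
After op 4 sync(1): ref=3.0000 raw=[2.8000 3.0000 2.4000]
After op 5 tick(8): ref=11.0000 raw=[10.0000 13.0000 8.8000]
After op 6 tick(6): ref=17.0000 raw=[15.4000 20.5000 13.6000]
After op 7 tick(4): ref=21.0000 raw=[19.0000 25.5000 16.8000]
After op 8 sync(2): ref=21.0000 raw=[19.0000 25.5000 21.0000]
Wrap final raw readings (mod 100): 19.0000 mod 100 = 19.0000; 25.5000 mod 100 = 25.5000; 21.0000 mod 100 = 21.0000

Answer: 19.0000 25.5000 21.0000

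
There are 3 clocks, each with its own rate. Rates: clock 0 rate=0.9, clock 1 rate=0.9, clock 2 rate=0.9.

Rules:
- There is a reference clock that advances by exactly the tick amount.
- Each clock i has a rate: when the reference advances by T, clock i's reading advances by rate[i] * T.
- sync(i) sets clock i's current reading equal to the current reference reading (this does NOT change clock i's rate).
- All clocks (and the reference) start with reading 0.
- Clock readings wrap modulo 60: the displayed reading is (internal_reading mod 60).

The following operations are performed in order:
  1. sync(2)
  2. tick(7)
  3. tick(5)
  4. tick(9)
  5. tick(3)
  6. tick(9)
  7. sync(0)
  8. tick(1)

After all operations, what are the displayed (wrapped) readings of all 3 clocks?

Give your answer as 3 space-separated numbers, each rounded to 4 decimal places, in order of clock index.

Answer: 33.9000 30.6000 30.6000

Derivation:
After op 1 sync(2): ref=0.0000 raw=[0.0000 0.0000 0.0000]
After op 2 tick(7): ref=7.0000 raw=[6.3000 6.3000 6.3000]
After op 3 tick(5): ref=12.0000 raw=[10.8000 10.8000 10.8000]
After op 4 tick(9): ref=21.0000 raw=[18.9000 18.9000 18.9000]
After op 5 tick(3): ref=24.0000 raw=[21.6000 21.6000 21.6000]
After op 6 tick(9): ref=33.0000 raw=[29.7000 29.7000 29.7000]
After op 7 sync(0): ref=33.0000 raw=[33.0000 29.7000 29.7000]
After op 8 tick(1): ref=34.0000 raw=[33.9000 30.6000 30.6000]
Wrap final raw readings (mod 60): 33.9000 mod 60 = 33.9000; 30.6000 mod 60 = 30.6000; 30.6000 mod 60 = 30.6000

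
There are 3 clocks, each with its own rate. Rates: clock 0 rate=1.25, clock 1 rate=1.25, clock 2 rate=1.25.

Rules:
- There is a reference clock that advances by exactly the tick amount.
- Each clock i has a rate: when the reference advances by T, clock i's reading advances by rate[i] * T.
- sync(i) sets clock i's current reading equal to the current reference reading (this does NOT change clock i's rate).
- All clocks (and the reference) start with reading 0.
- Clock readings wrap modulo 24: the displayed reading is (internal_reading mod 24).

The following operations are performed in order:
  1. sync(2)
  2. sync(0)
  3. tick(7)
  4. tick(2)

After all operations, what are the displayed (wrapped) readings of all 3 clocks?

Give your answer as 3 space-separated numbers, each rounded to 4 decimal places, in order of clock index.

Answer: 11.2500 11.2500 11.2500

Derivation:
After op 1 sync(2): ref=0.0000 raw=[0.0000 0.0000 0.0000]
After op 2 sync(0): ref=0.0000 raw=[0.0000 0.0000 0.0000]
After op 3 tick(7): ref=7.0000 raw=[8.7500 8.7500 8.7500]
After op 4 tick(2): ref=9.0000 raw=[11.2500 11.2500 11.2500]
Wrap final raw readings (mod 24): 11.2500 mod 24 = 11.2500; 11.2500 mod 24 = 11.2500; 11.2500 mod 24 = 11.2500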